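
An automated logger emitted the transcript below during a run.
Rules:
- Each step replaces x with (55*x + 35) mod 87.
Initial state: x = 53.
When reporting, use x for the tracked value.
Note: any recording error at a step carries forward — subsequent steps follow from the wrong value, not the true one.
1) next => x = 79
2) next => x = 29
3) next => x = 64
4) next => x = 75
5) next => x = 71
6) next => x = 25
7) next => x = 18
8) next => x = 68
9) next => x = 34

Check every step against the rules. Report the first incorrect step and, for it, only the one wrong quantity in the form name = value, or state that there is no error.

step 2, x = 30

Step 1: x = (55*53 + 35) mod 87 = 79 — agrees with the transcript.
Step 2: x = (55*79 + 35) mod 87 = 30 — the transcript has a different value.
So the first discrepancy is step 2, where the right value is x = 30.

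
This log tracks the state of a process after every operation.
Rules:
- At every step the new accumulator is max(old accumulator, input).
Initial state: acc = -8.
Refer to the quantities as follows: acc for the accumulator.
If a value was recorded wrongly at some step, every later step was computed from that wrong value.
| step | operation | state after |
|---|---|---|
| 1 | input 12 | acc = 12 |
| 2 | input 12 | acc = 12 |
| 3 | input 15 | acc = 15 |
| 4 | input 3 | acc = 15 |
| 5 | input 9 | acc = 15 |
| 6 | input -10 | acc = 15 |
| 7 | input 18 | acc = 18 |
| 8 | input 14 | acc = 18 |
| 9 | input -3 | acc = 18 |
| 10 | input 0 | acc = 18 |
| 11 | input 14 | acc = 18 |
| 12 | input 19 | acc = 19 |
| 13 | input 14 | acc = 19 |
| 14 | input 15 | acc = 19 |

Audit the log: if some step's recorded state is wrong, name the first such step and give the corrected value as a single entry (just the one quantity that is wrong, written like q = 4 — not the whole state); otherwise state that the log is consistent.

Recomputing the run from the initial state:
step 1: acc = 12
step 2: acc = 12
step 3: acc = 15
step 4: acc = 15
step 5: acc = 15
step 6: acc = 15
step 7: acc = 18
step 8: acc = 18
step 9: acc = 18
step 10: acc = 18
step 11: acc = 18
step 12: acc = 19
step 13: acc = 19
step 14: acc = 19
This matches the log at every step.

no error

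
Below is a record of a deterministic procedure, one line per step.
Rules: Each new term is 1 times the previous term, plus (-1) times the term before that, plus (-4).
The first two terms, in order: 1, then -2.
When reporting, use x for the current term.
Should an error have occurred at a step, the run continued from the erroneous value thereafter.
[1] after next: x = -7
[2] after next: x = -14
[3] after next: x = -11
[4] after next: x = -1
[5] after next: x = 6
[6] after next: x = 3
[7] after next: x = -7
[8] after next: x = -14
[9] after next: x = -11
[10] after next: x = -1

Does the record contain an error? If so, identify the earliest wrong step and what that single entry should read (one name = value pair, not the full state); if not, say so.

1. x = 1*(-2) + (-1)*(1) + (-4) = -7 (confirmed correct)
2. x = 1*(-7) + (-1)*(-2) + (-4) = -9 (this is not what the record shows)
That makes step 2 the first incorrect line — x = -9 is what it should show.

step 2, x = -9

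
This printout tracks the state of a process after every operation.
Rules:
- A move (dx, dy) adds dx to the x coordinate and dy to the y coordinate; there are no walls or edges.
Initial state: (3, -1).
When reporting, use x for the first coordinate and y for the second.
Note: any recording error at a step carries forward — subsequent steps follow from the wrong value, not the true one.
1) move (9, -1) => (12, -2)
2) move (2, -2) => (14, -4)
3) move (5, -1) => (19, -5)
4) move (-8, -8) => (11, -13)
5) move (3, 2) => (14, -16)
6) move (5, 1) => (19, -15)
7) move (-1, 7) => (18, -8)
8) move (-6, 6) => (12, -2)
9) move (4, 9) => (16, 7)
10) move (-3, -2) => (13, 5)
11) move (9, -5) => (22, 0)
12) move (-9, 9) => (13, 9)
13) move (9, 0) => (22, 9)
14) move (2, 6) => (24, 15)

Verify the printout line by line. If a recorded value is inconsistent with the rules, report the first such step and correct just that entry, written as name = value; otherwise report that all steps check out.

1. x = 3 + (9) = 12, y = -1 + (-1) = -2 (consistent with the printout)
2. x = 12 + (2) = 14, y = -2 + (-2) = -4 (matches)
3. x = 14 + (5) = 19, y = -4 + (-1) = -5 (verified)
4. x = 19 + (-8) = 11, y = -5 + (-8) = -13 (same as recorded)
5. x = 11 + (3) = 14, y = -13 + (2) = -11 (the entry is off here)
So the first discrepancy is step 5, where the right value is y = -11.

step 5, y = -11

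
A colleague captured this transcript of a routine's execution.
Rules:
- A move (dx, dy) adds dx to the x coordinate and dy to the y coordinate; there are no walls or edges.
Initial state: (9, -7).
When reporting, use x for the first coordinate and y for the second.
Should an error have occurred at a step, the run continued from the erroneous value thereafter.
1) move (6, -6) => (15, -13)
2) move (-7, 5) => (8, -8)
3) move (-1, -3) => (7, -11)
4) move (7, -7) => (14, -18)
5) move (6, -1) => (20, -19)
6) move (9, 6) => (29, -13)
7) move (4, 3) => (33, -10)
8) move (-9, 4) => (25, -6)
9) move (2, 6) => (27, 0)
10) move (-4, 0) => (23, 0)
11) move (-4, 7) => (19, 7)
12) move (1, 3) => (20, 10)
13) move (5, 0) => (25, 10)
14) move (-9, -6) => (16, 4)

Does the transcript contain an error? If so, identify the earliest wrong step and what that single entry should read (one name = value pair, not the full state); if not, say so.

1. x = 9 + (6) = 15, y = -7 + (-6) = -13 (same as recorded)
2. x = 15 + (-7) = 8, y = -13 + (5) = -8 (matches)
3. x = 8 + (-1) = 7, y = -8 + (-3) = -11 (agrees with the transcript)
4. x = 7 + (7) = 14, y = -11 + (-7) = -18 (consistent with the transcript)
5. x = 14 + (6) = 20, y = -18 + (-1) = -19 (no discrepancy)
6. x = 20 + (9) = 29, y = -19 + (6) = -13 (consistent with the transcript)
7. x = 29 + (4) = 33, y = -13 + (3) = -10 (matches)
8. x = 33 + (-9) = 24, y = -10 + (4) = -6 (this is not what the transcript shows)
The audit stops at step 8: the recorded entry is wrong and should be x = 24.

step 8, x = 24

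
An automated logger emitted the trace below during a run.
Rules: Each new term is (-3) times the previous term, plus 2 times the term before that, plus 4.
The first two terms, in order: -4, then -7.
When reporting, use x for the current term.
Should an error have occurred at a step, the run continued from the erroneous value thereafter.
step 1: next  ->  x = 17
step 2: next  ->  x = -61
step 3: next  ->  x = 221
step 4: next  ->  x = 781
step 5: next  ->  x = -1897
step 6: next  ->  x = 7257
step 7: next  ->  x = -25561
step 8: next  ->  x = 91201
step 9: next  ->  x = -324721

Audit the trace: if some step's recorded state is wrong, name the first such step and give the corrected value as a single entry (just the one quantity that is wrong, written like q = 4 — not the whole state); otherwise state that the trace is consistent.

Recomputing the run from the initial state:
step 1: x = 17
step 2: x = -61
step 3: x = 221
step 4: x = -781
step 5: x = 2789
step 6: x = -9925
step 7: x = 35357
step 8: x = -125917
step 9: x = 448469
The first disagreement with the trace is at step 4, where the value should be x = -781.

step 4, x = -781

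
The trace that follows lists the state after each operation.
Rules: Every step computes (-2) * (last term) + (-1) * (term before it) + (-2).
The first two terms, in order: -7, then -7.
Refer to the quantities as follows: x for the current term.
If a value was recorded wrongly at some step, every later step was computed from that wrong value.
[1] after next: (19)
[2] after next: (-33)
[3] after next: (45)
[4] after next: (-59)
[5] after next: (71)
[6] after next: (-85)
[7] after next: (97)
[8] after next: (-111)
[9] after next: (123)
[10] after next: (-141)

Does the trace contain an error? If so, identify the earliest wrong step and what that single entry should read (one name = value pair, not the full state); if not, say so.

step 10, x = -137

Recomputing the run from the initial state:
step 1: x = 19
step 2: x = -33
step 3: x = 45
step 4: x = -59
step 5: x = 71
step 6: x = -85
step 7: x = 97
step 8: x = -111
step 9: x = 123
step 10: x = -137
The first disagreement with the trace is at step 10, where the value should be x = -137.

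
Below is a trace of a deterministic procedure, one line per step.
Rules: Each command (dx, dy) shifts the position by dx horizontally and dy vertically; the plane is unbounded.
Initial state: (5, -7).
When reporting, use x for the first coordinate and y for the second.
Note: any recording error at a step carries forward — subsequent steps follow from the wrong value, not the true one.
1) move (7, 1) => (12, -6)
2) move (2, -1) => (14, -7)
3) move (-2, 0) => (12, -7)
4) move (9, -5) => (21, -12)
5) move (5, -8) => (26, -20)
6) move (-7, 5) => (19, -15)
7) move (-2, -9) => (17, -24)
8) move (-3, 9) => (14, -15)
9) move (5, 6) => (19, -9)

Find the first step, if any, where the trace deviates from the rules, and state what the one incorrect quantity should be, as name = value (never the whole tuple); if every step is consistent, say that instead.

no error

1. x = 5 + (7) = 12, y = -7 + (1) = -6 (no discrepancy)
2. x = 12 + (2) = 14, y = -6 + (-1) = -7 (exactly as logged)
3. x = 14 + (-2) = 12, y = -7 + (0) = -7 (verified)
4. x = 12 + (9) = 21, y = -7 + (-5) = -12 (consistent with the trace)
5. x = 21 + (5) = 26, y = -12 + (-8) = -20 (agrees with the trace)
6. x = 26 + (-7) = 19, y = -20 + (5) = -15 (checks out)
7. x = 19 + (-2) = 17, y = -15 + (-9) = -24 (no discrepancy)
8. x = 17 + (-3) = 14, y = -24 + (9) = -15 (same as recorded)
9. x = 14 + (5) = 19, y = -15 + (6) = -9 (in agreement)
Every step is consistent.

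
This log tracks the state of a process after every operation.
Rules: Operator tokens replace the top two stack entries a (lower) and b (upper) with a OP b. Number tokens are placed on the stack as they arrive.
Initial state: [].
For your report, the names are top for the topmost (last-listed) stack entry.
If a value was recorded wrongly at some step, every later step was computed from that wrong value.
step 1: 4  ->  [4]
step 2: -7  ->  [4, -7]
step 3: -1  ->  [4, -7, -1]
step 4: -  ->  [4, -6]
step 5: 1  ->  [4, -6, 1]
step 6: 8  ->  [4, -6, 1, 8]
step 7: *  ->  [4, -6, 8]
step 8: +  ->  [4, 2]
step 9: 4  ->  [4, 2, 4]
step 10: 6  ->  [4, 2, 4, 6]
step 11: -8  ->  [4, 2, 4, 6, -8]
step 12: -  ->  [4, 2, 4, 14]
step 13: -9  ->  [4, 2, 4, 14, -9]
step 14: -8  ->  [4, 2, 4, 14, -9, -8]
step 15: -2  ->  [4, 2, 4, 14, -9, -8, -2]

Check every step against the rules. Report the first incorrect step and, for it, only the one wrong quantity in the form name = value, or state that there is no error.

no error

Recomputing the run from the initial state:
step 1: [4]
step 2: [4, -7]
step 3: [4, -7, -1]
step 4: [4, -6]
step 5: [4, -6, 1]
step 6: [4, -6, 1, 8]
step 7: [4, -6, 8]
step 8: [4, 2]
step 9: [4, 2, 4]
step 10: [4, 2, 4, 6]
step 11: [4, 2, 4, 6, -8]
step 12: [4, 2, 4, 14]
step 13: [4, 2, 4, 14, -9]
step 14: [4, 2, 4, 14, -9, -8]
step 15: [4, 2, 4, 14, -9, -8, -2]
This matches the log at every step.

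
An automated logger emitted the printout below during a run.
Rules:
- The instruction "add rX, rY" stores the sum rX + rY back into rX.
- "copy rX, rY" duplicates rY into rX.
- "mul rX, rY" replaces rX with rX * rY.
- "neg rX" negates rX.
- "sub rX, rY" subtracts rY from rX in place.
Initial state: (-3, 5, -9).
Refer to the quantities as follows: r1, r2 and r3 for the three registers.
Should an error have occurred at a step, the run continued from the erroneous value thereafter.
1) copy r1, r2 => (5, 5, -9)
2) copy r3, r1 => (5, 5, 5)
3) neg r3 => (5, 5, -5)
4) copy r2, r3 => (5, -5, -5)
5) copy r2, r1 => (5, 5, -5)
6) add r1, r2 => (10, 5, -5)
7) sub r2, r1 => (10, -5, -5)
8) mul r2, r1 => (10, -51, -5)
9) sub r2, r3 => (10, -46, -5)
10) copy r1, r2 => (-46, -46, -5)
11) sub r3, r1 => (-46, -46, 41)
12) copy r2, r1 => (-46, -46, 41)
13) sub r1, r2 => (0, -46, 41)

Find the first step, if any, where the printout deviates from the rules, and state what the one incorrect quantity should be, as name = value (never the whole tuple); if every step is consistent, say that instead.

step 1: r1 = 5 -> in agreement
step 2: r3 = 5 -> matches
step 3: r3 = -(5) = -5 -> verified
step 4: r2 = -5 -> checks out
step 5: r2 = 5 -> verified
step 6: r1 = 5 + 5 = 10 -> matches
step 7: r2 = 5 - 10 = -5 -> confirmed correct
step 8: r2 = -5 * 10 = -50 -> the printout has a different value
First deviation found at step 8; the corrected entry is r2 = -50.

step 8, r2 = -50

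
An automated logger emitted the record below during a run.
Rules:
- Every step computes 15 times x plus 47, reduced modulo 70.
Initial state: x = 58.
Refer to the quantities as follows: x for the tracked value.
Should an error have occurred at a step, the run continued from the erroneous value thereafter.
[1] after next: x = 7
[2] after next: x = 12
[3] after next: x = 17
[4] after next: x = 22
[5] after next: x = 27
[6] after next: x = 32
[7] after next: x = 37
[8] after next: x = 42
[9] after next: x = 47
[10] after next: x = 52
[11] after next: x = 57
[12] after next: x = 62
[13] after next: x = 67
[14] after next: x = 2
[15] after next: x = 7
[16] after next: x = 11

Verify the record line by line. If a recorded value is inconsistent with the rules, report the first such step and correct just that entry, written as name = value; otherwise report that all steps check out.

1. x = (15*58 + 47) mod 70 = 7 (verified)
2. x = (15*7 + 47) mod 70 = 12 (checks out)
3. x = (15*12 + 47) mod 70 = 17 (same as recorded)
4. x = (15*17 + 47) mod 70 = 22 (consistent with the record)
5. x = (15*22 + 47) mod 70 = 27 (consistent with the record)
6. x = (15*27 + 47) mod 70 = 32 (checks out)
7. x = (15*32 + 47) mod 70 = 37 (checks out)
8. x = (15*37 + 47) mod 70 = 42 (confirmed correct)
9. x = (15*42 + 47) mod 70 = 47 (no discrepancy)
10. x = (15*47 + 47) mod 70 = 52 (exactly as logged)
11. x = (15*52 + 47) mod 70 = 57 (exactly as logged)
12. x = (15*57 + 47) mod 70 = 62 (consistent with the record)
13. x = (15*62 + 47) mod 70 = 67 (confirmed correct)
14. x = (15*67 + 47) mod 70 = 2 (checks out)
15. x = (15*2 + 47) mod 70 = 7 (matches)
16. x = (15*7 + 47) mod 70 = 12 (first mismatch against the record)
So the first discrepancy is step 16, where the right value is x = 12.

step 16, x = 12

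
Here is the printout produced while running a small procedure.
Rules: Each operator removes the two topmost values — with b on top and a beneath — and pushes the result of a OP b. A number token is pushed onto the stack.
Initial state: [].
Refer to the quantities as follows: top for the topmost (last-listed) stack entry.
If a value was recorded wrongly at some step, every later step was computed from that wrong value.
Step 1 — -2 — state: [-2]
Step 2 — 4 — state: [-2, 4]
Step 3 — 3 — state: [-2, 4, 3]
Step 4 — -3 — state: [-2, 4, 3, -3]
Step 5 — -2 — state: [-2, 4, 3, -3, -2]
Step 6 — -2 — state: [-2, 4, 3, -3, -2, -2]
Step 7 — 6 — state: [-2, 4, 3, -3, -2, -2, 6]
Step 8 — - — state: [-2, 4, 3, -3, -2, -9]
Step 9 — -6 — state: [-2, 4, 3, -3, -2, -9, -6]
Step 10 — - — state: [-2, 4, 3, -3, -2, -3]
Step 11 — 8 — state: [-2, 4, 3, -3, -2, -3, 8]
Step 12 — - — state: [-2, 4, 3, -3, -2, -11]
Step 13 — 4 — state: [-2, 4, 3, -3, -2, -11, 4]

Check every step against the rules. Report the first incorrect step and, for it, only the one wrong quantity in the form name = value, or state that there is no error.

step 1: push -2: top = -2 -> checks out
step 2: push 4: top = 4 -> verified
step 3: push 3: top = 3 -> agrees with the printout
step 4: push -3: top = -3 -> same as recorded
step 5: push -2: top = -2 -> verified
step 6: push -2: top = -2 -> in agreement
step 7: push 6: top = 6 -> in agreement
step 8: -2 - 6 = -8 -> the printout has a different value
Step 8 is the first one off; corrected, top = -8.

step 8, top = -8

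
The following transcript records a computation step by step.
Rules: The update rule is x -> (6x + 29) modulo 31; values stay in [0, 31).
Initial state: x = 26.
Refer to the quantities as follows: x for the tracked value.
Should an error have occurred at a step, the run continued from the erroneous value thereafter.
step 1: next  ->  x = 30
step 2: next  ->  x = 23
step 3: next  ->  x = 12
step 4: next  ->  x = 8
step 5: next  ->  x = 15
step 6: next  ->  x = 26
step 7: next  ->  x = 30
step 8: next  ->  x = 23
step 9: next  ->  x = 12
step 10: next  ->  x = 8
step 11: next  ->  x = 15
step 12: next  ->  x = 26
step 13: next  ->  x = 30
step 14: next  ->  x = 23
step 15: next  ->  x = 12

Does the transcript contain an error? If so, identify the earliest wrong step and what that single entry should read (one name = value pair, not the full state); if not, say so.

step 1: x = (6*26 + 29) mod 31 = 30 -> consistent with the transcript
step 2: x = (6*30 + 29) mod 31 = 23 -> verified
step 3: x = (6*23 + 29) mod 31 = 12 -> confirmed correct
step 4: x = (6*12 + 29) mod 31 = 8 -> agrees with the transcript
step 5: x = (6*8 + 29) mod 31 = 15 -> verified
step 6: x = (6*15 + 29) mod 31 = 26 -> in agreement
step 7: x = (6*26 + 29) mod 31 = 30 -> matches
step 8: x = (6*30 + 29) mod 31 = 23 -> no discrepancy
step 9: x = (6*23 + 29) mod 31 = 12 -> matches
step 10: x = (6*12 + 29) mod 31 = 8 -> in agreement
step 11: x = (6*8 + 29) mod 31 = 15 -> agrees with the transcript
step 12: x = (6*15 + 29) mod 31 = 26 -> same as recorded
step 13: x = (6*26 + 29) mod 31 = 30 -> in agreement
step 14: x = (6*30 + 29) mod 31 = 23 -> exactly as logged
step 15: x = (6*23 + 29) mod 31 = 12 -> verified
All entries verified; no error found.

no error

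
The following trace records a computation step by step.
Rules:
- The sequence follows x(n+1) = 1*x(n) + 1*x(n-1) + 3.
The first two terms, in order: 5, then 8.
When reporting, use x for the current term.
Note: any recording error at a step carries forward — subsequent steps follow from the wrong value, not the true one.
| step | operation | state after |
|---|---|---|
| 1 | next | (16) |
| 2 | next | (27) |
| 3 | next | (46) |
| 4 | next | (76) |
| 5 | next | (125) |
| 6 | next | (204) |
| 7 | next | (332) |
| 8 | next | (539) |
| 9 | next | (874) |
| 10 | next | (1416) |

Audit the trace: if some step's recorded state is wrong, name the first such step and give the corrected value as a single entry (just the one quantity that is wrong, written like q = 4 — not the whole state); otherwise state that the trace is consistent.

1. x = 1*(8) + (1)*(5) + (3) = 16 (consistent with the trace)
2. x = 1*(16) + (1)*(8) + (3) = 27 (exactly as logged)
3. x = 1*(27) + (1)*(16) + (3) = 46 (verified)
4. x = 1*(46) + (1)*(27) + (3) = 76 (consistent with the trace)
5. x = 1*(76) + (1)*(46) + (3) = 125 (matches)
6. x = 1*(125) + (1)*(76) + (3) = 204 (checks out)
7. x = 1*(204) + (1)*(125) + (3) = 332 (agrees with the trace)
8. x = 1*(332) + (1)*(204) + (3) = 539 (exactly as logged)
9. x = 1*(539) + (1)*(332) + (3) = 874 (confirmed correct)
10. x = 1*(874) + (1)*(539) + (3) = 1416 (verified)
No step deviates from the rules.

no error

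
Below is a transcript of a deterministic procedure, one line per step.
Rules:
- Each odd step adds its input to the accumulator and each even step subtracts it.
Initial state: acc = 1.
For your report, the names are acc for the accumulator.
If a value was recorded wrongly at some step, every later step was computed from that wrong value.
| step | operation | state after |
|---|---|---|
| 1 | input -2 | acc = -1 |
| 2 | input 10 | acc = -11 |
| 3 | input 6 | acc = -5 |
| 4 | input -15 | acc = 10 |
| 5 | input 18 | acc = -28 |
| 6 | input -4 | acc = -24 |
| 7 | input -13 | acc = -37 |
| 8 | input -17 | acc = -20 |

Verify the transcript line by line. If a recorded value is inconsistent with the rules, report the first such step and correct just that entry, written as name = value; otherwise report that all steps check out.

Recomputing the run from the initial state:
step 1: acc = -1
step 2: acc = -11
step 3: acc = -5
step 4: acc = 10
step 5: acc = 28
step 6: acc = 32
step 7: acc = 19
step 8: acc = 36
The first disagreement with the transcript is at step 5, where the value should be acc = 28.

step 5, acc = 28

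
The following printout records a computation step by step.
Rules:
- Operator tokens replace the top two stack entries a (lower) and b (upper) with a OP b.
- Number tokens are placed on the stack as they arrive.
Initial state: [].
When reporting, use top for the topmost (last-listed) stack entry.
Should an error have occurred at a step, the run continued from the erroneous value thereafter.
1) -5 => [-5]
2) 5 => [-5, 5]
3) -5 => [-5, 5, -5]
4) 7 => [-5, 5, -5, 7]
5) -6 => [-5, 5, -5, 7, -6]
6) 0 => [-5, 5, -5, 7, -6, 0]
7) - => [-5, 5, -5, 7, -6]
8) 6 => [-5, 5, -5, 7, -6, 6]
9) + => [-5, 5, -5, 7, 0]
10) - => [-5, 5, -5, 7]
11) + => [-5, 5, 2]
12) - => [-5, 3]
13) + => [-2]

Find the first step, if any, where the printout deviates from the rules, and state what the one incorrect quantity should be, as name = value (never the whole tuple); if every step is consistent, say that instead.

no error

Step 1: push -5: top = -5 — verified.
Step 2: push 5: top = 5 — exactly as logged.
Step 3: push -5: top = -5 — consistent with the printout.
Step 4: push 7: top = 7 — same as recorded.
Step 5: push -6: top = -6 — no discrepancy.
Step 6: push 0: top = 0 — same as recorded.
Step 7: -6 - 0 = -6 — consistent with the printout.
Step 8: push 6: top = 6 — verified.
Step 9: -6 + 6 = 0 — matches.
Step 10: 7 - 0 = 7 — in agreement.
Step 11: -5 + 7 = 2 — same as recorded.
Step 12: 5 - 2 = 3 — matches.
Step 13: -5 + 3 = -2 — in agreement.
No step deviates from the rules.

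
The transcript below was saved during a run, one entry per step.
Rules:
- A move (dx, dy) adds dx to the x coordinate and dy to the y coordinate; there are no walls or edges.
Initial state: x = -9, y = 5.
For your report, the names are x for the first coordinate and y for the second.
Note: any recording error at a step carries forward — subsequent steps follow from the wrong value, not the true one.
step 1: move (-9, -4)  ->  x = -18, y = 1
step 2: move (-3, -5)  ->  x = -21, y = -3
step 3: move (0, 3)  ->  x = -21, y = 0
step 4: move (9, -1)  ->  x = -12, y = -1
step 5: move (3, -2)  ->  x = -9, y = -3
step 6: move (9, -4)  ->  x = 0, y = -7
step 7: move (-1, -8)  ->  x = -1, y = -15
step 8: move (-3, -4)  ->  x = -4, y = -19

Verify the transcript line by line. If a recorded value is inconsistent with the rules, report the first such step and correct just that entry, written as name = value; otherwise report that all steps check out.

step 2, y = -4

step 1: x = -9 + (-9) = -18, y = 5 + (-4) = 1 -> consistent with the transcript
step 2: x = -18 + (-3) = -21, y = 1 + (-5) = -4 -> a discrepancy with the transcript
Conclusion: step 2 carries the first error; the entry should be y = -4.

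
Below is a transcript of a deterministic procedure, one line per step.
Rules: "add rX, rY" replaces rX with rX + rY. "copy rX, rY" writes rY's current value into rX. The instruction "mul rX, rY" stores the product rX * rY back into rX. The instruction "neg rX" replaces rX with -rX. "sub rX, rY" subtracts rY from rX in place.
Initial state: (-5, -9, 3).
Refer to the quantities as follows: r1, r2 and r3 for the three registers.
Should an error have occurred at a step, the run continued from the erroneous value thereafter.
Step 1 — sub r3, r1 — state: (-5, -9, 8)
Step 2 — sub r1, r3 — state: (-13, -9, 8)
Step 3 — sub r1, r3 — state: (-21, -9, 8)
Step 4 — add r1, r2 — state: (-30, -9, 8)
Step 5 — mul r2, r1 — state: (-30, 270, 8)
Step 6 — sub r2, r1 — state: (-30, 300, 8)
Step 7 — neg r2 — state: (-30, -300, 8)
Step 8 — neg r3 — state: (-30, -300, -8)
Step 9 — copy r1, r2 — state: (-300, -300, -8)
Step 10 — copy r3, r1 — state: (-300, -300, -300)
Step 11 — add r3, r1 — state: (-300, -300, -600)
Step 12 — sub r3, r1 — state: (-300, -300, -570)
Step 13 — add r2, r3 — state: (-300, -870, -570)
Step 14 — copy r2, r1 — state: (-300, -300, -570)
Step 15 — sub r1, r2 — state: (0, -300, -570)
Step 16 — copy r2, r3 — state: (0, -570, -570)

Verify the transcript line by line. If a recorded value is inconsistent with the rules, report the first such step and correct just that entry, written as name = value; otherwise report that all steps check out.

step 12, r3 = -300

Recomputing the run from the initial state:
step 1: r1 = -5, r2 = -9, r3 = 8
step 2: r1 = -13, r2 = -9, r3 = 8
step 3: r1 = -21, r2 = -9, r3 = 8
step 4: r1 = -30, r2 = -9, r3 = 8
step 5: r1 = -30, r2 = 270, r3 = 8
step 6: r1 = -30, r2 = 300, r3 = 8
step 7: r1 = -30, r2 = -300, r3 = 8
step 8: r1 = -30, r2 = -300, r3 = -8
step 9: r1 = -300, r2 = -300, r3 = -8
step 10: r1 = -300, r2 = -300, r3 = -300
step 11: r1 = -300, r2 = -300, r3 = -600
step 12: r1 = -300, r2 = -300, r3 = -300
step 13: r1 = -300, r2 = -600, r3 = -300
step 14: r1 = -300, r2 = -300, r3 = -300
step 15: r1 = 0, r2 = -300, r3 = -300
step 16: r1 = 0, r2 = -300, r3 = -300
The first disagreement with the transcript is at step 12, where the value should be r3 = -300.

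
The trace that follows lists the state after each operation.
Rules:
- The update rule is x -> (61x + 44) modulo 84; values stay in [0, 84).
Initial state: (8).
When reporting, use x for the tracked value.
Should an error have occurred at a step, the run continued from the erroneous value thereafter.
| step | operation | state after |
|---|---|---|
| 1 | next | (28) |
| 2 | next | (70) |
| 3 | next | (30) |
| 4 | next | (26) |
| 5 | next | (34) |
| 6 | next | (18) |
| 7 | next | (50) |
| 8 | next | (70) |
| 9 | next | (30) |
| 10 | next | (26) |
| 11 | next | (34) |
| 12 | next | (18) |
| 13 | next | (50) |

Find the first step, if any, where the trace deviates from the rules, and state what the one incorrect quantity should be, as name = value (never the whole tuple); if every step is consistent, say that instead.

step 2, x = 72

Recomputing the run from the initial state:
step 1: x = 28
step 2: x = 72
step 3: x = 68
step 4: x = 76
step 5: x = 60
step 6: x = 8
step 7: x = 28
step 8: x = 72
step 9: x = 68
step 10: x = 76
step 11: x = 60
step 12: x = 8
step 13: x = 28
The first disagreement with the trace is at step 2, where the value should be x = 72.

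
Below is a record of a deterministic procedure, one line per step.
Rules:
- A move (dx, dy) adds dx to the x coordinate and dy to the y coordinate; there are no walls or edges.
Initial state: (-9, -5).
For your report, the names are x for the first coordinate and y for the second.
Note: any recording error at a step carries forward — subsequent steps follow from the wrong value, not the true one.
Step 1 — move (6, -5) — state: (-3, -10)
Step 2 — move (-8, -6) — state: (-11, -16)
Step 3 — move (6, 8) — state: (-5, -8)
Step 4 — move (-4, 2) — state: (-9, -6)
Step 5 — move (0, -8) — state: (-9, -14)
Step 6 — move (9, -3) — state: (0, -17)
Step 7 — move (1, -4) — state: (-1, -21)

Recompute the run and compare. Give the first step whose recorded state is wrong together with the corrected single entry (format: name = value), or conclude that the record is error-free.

step 7, x = 1

Step 1: x = -9 + (6) = -3, y = -5 + (-5) = -10 — agrees with the record.
Step 2: x = -3 + (-8) = -11, y = -10 + (-6) = -16 — same as recorded.
Step 3: x = -11 + (6) = -5, y = -16 + (8) = -8 — consistent with the record.
Step 4: x = -5 + (-4) = -9, y = -8 + (2) = -6 — matches.
Step 5: x = -9 + (0) = -9, y = -6 + (-8) = -14 — consistent with the record.
Step 6: x = -9 + (9) = 0, y = -14 + (-3) = -17 — same as recorded.
Step 7: x = 0 + (1) = 1, y = -17 + (-4) = -21 — this is not what the record shows.
Conclusion: step 7 carries the first error; the entry should be x = 1.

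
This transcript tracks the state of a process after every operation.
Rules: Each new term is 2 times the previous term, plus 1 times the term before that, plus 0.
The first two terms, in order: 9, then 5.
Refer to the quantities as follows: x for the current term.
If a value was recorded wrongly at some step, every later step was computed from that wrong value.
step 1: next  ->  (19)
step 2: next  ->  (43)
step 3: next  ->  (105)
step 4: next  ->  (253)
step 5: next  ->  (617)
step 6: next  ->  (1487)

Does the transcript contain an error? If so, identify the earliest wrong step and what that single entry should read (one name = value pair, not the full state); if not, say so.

step 5, x = 611

Step 1: x = 2*(5) + (1)*(9) + (0) = 19 — checks out.
Step 2: x = 2*(19) + (1)*(5) + (0) = 43 — agrees with the transcript.
Step 3: x = 2*(43) + (1)*(19) + (0) = 105 — no discrepancy.
Step 4: x = 2*(105) + (1)*(43) + (0) = 253 — consistent with the transcript.
Step 5: x = 2*(253) + (1)*(105) + (0) = 611 — the recorded entry deviates here.
The audit stops at step 5: the recorded entry is wrong and should be x = 611.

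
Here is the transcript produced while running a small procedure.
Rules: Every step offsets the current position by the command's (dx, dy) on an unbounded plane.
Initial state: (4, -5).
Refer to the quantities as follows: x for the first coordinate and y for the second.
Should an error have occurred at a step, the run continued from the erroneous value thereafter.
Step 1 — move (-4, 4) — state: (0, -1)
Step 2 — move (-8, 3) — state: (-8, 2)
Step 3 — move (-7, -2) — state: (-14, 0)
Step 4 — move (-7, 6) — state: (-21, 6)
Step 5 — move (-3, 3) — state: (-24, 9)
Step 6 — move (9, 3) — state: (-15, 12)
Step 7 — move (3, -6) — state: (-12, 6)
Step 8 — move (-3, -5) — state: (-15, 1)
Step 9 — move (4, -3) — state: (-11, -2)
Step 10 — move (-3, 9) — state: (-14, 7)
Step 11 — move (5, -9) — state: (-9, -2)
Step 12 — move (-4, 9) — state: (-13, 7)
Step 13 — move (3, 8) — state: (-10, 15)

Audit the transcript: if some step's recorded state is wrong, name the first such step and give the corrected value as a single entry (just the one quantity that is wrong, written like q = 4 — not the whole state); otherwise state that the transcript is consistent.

Step 1: x = 4 + (-4) = 0, y = -5 + (4) = -1 — exactly as logged.
Step 2: x = 0 + (-8) = -8, y = -1 + (3) = 2 — no discrepancy.
Step 3: x = -8 + (-7) = -15, y = 2 + (-2) = 0 — this is not what the transcript shows.
First deviation found at step 3; the corrected entry is x = -15.

step 3, x = -15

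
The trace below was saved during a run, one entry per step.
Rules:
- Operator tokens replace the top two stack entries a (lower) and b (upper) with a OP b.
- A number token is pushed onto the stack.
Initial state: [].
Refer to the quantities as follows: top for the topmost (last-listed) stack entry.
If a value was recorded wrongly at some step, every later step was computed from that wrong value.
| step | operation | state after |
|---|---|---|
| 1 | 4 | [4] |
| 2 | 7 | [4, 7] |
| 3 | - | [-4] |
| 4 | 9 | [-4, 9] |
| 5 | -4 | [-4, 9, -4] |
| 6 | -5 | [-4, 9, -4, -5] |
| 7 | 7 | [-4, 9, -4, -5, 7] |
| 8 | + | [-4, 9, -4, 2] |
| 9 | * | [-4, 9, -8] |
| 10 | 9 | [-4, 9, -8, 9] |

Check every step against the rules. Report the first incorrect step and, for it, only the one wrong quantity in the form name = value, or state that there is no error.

Step 1: push 4: top = 4 — confirmed correct.
Step 2: push 7: top = 7 — exactly as logged.
Step 3: 4 - 7 = -3 — the trace has a different value.
The earliest wrong entry is at step 3: it should read top = -3.

step 3, top = -3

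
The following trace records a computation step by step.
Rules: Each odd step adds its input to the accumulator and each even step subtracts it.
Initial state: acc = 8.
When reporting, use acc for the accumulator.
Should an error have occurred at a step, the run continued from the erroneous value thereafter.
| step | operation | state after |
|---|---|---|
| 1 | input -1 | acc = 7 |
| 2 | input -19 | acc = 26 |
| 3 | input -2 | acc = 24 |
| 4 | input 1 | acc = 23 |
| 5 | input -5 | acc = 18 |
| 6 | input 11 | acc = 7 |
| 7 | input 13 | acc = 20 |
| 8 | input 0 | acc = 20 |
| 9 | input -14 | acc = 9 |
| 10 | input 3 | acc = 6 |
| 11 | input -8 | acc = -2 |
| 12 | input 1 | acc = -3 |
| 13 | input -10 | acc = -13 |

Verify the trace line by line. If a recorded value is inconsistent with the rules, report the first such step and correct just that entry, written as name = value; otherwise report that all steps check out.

step 9, acc = 6

Step 1: acc = 8 + -1 = 7 — checks out.
Step 2: acc = 7 - -19 = 26 — no discrepancy.
Step 3: acc = 26 + -2 = 24 — no discrepancy.
Step 4: acc = 24 - 1 = 23 — confirmed correct.
Step 5: acc = 23 + -5 = 18 — matches.
Step 6: acc = 18 - 11 = 7 — verified.
Step 7: acc = 7 + 13 = 20 — same as recorded.
Step 8: acc = 20 - 0 = 20 — in agreement.
Step 9: acc = 20 + -14 = 6 — the entry is off here.
First incorrect step: 9; the correct value is acc = 6.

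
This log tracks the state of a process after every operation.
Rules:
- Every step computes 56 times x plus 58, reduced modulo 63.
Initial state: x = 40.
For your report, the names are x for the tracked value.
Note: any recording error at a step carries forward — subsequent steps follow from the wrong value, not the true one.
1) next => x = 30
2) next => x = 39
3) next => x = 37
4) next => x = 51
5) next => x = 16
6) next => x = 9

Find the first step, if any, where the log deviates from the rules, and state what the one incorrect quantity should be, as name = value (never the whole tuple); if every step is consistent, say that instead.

Recomputing the run from the initial state:
step 1: x = 30
step 2: x = 37
step 3: x = 51
step 4: x = 16
step 5: x = 9
step 6: x = 58
The first disagreement with the log is at step 2, where the value should be x = 37.

step 2, x = 37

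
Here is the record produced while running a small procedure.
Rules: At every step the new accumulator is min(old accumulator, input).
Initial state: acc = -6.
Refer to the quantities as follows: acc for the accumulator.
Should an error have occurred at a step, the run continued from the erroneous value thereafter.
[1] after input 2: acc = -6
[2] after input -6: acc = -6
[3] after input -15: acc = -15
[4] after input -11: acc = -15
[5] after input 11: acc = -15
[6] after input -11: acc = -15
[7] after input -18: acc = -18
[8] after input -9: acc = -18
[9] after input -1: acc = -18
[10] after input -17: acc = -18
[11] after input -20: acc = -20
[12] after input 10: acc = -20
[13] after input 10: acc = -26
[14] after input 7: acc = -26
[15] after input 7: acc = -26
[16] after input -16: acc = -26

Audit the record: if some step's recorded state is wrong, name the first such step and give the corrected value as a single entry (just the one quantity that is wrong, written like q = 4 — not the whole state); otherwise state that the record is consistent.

1. acc = min(-6, 2) = -6 (exactly as logged)
2. acc = min(-6, -6) = -6 (no discrepancy)
3. acc = min(-6, -15) = -15 (checks out)
4. acc = min(-15, -11) = -15 (in agreement)
5. acc = min(-15, 11) = -15 (matches)
6. acc = min(-15, -11) = -15 (consistent with the record)
7. acc = min(-15, -18) = -18 (same as recorded)
8. acc = min(-18, -9) = -18 (confirmed correct)
9. acc = min(-18, -1) = -18 (matches)
10. acc = min(-18, -17) = -18 (agrees with the record)
11. acc = min(-18, -20) = -20 (same as recorded)
12. acc = min(-20, 10) = -20 (no discrepancy)
13. acc = min(-20, 10) = -20 (the record disagrees here)
The audit stops at step 13: the recorded entry is wrong and should be acc = -20.

step 13, acc = -20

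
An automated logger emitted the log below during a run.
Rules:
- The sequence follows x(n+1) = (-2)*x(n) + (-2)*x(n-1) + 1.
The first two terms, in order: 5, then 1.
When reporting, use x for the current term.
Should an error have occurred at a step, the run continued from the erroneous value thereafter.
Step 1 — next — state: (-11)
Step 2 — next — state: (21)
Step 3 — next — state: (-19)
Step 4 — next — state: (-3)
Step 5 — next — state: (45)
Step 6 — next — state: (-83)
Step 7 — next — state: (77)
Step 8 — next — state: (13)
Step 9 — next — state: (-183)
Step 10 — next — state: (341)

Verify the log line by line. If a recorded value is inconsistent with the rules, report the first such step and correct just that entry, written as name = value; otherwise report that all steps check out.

Step 1: x = -2*(1) + (-2)*(5) + (1) = -11 — checks out.
Step 2: x = -2*(-11) + (-2)*(1) + (1) = 21 — verified.
Step 3: x = -2*(21) + (-2)*(-11) + (1) = -19 — consistent with the log.
Step 4: x = -2*(-19) + (-2)*(21) + (1) = -3 — agrees with the log.
Step 5: x = -2*(-3) + (-2)*(-19) + (1) = 45 — same as recorded.
Step 6: x = -2*(45) + (-2)*(-3) + (1) = -83 — agrees with the log.
Step 7: x = -2*(-83) + (-2)*(45) + (1) = 77 — verified.
Step 8: x = -2*(77) + (-2)*(-83) + (1) = 13 — exactly as logged.
Step 9: x = -2*(13) + (-2)*(77) + (1) = -179 — the log disagrees here.
First incorrect step: 9; the correct value is x = -179.

step 9, x = -179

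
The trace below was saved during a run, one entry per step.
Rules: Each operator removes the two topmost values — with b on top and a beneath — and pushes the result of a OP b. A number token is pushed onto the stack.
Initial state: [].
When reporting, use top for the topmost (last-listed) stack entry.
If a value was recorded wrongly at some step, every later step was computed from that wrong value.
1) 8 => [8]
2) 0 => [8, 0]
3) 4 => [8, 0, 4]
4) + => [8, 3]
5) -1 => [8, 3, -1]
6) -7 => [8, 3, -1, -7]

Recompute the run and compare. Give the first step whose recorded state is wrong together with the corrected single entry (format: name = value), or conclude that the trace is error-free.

step 4, top = 4

step 1: push 8: top = 8 -> same as recorded
step 2: push 0: top = 0 -> exactly as logged
step 3: push 4: top = 4 -> no discrepancy
step 4: 0 + 4 = 4 -> first mismatch against the trace
First incorrect step: 4; the correct value is top = 4.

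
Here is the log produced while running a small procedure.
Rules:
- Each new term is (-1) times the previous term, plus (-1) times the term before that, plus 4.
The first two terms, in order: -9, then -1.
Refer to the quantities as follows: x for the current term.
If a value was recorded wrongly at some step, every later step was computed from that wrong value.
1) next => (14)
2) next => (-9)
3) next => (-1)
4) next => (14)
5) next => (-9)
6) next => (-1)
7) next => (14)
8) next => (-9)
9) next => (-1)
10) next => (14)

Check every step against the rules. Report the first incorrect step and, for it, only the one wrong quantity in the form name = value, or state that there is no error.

no error

Step 1: x = -1*(-1) + (-1)*(-9) + (4) = 14 — same as recorded.
Step 2: x = -1*(14) + (-1)*(-1) + (4) = -9 — confirmed correct.
Step 3: x = -1*(-9) + (-1)*(14) + (4) = -1 — in agreement.
Step 4: x = -1*(-1) + (-1)*(-9) + (4) = 14 — same as recorded.
Step 5: x = -1*(14) + (-1)*(-1) + (4) = -9 — agrees with the log.
Step 6: x = -1*(-9) + (-1)*(14) + (4) = -1 — confirmed correct.
Step 7: x = -1*(-1) + (-1)*(-9) + (4) = 14 — matches.
Step 8: x = -1*(14) + (-1)*(-1) + (4) = -9 — agrees with the log.
Step 9: x = -1*(-9) + (-1)*(14) + (4) = -1 — matches.
Step 10: x = -1*(-1) + (-1)*(-9) + (4) = 14 — matches.
No step deviates from the rules.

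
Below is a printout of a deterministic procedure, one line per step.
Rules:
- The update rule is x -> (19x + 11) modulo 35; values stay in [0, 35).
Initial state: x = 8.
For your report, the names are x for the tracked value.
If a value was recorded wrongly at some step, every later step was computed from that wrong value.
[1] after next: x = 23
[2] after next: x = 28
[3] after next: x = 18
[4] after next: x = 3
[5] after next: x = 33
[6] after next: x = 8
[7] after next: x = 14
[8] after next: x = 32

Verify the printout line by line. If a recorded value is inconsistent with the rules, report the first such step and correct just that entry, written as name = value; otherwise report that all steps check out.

step 7, x = 23

1. x = (19*8 + 11) mod 35 = 23 (no discrepancy)
2. x = (19*23 + 11) mod 35 = 28 (no discrepancy)
3. x = (19*28 + 11) mod 35 = 18 (exactly as logged)
4. x = (19*18 + 11) mod 35 = 3 (matches)
5. x = (19*3 + 11) mod 35 = 33 (in agreement)
6. x = (19*33 + 11) mod 35 = 8 (matches)
7. x = (19*8 + 11) mod 35 = 23 (the recorded entry deviates here)
Step 7 is the first one off; corrected, x = 23.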